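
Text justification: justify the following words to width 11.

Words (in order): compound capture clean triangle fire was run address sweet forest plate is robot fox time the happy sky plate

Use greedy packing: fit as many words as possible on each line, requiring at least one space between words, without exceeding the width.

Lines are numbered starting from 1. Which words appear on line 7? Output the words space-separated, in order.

Answer: sweet

Derivation:
Line 1: ['compound'] (min_width=8, slack=3)
Line 2: ['capture'] (min_width=7, slack=4)
Line 3: ['clean'] (min_width=5, slack=6)
Line 4: ['triangle'] (min_width=8, slack=3)
Line 5: ['fire', 'was'] (min_width=8, slack=3)
Line 6: ['run', 'address'] (min_width=11, slack=0)
Line 7: ['sweet'] (min_width=5, slack=6)
Line 8: ['forest'] (min_width=6, slack=5)
Line 9: ['plate', 'is'] (min_width=8, slack=3)
Line 10: ['robot', 'fox'] (min_width=9, slack=2)
Line 11: ['time', 'the'] (min_width=8, slack=3)
Line 12: ['happy', 'sky'] (min_width=9, slack=2)
Line 13: ['plate'] (min_width=5, slack=6)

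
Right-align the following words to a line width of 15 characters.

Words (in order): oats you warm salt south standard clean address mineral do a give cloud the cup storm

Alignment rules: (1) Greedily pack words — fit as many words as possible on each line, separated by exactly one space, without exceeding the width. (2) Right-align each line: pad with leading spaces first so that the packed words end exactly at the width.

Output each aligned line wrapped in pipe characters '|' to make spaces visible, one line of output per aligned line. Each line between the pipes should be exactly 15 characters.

Answer: |  oats you warm|
|     salt south|
| standard clean|
|address mineral|
|do a give cloud|
|  the cup storm|

Derivation:
Line 1: ['oats', 'you', 'warm'] (min_width=13, slack=2)
Line 2: ['salt', 'south'] (min_width=10, slack=5)
Line 3: ['standard', 'clean'] (min_width=14, slack=1)
Line 4: ['address', 'mineral'] (min_width=15, slack=0)
Line 5: ['do', 'a', 'give', 'cloud'] (min_width=15, slack=0)
Line 6: ['the', 'cup', 'storm'] (min_width=13, slack=2)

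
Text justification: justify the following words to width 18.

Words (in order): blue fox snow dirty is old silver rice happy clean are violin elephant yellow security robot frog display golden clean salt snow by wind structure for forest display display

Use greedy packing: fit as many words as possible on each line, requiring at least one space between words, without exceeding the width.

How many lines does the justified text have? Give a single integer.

Line 1: ['blue', 'fox', 'snow'] (min_width=13, slack=5)
Line 2: ['dirty', 'is', 'old'] (min_width=12, slack=6)
Line 3: ['silver', 'rice', 'happy'] (min_width=17, slack=1)
Line 4: ['clean', 'are', 'violin'] (min_width=16, slack=2)
Line 5: ['elephant', 'yellow'] (min_width=15, slack=3)
Line 6: ['security', 'robot'] (min_width=14, slack=4)
Line 7: ['frog', 'display'] (min_width=12, slack=6)
Line 8: ['golden', 'clean', 'salt'] (min_width=17, slack=1)
Line 9: ['snow', 'by', 'wind'] (min_width=12, slack=6)
Line 10: ['structure', 'for'] (min_width=13, slack=5)
Line 11: ['forest', 'display'] (min_width=14, slack=4)
Line 12: ['display'] (min_width=7, slack=11)
Total lines: 12

Answer: 12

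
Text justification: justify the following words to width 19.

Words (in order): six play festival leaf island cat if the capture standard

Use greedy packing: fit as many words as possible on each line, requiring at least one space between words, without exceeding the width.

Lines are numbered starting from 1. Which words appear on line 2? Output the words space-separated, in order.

Answer: leaf island cat if

Derivation:
Line 1: ['six', 'play', 'festival'] (min_width=17, slack=2)
Line 2: ['leaf', 'island', 'cat', 'if'] (min_width=18, slack=1)
Line 3: ['the', 'capture'] (min_width=11, slack=8)
Line 4: ['standard'] (min_width=8, slack=11)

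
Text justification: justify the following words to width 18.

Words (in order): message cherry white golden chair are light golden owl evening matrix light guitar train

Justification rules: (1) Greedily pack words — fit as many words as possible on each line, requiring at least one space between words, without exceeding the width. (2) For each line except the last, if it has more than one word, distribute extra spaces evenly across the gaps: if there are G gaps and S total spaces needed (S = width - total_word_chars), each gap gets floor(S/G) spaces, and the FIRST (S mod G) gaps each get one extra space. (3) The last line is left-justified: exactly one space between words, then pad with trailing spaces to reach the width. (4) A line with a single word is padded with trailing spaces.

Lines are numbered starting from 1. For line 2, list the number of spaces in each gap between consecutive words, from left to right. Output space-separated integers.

Line 1: ['message', 'cherry'] (min_width=14, slack=4)
Line 2: ['white', 'golden', 'chair'] (min_width=18, slack=0)
Line 3: ['are', 'light', 'golden'] (min_width=16, slack=2)
Line 4: ['owl', 'evening', 'matrix'] (min_width=18, slack=0)
Line 5: ['light', 'guitar', 'train'] (min_width=18, slack=0)

Answer: 1 1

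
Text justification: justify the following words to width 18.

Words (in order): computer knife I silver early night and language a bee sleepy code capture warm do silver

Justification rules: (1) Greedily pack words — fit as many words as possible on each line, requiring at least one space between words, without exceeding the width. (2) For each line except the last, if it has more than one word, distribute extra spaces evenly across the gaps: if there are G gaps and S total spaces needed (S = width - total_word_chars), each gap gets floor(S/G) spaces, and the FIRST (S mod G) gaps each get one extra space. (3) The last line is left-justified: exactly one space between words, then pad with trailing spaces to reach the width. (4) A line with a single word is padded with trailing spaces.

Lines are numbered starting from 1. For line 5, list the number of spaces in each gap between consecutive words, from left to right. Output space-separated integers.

Line 1: ['computer', 'knife', 'I'] (min_width=16, slack=2)
Line 2: ['silver', 'early', 'night'] (min_width=18, slack=0)
Line 3: ['and', 'language', 'a', 'bee'] (min_width=18, slack=0)
Line 4: ['sleepy', 'code'] (min_width=11, slack=7)
Line 5: ['capture', 'warm', 'do'] (min_width=15, slack=3)
Line 6: ['silver'] (min_width=6, slack=12)

Answer: 3 2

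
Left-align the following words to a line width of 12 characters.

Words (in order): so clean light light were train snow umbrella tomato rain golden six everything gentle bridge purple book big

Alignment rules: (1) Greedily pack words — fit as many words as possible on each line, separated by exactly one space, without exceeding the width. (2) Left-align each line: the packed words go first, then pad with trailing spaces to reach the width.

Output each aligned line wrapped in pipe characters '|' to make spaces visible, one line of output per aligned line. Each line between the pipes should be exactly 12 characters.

Answer: |so clean    |
|light light |
|were train  |
|snow        |
|umbrella    |
|tomato rain |
|golden six  |
|everything  |
|gentle      |
|bridge      |
|purple book |
|big         |

Derivation:
Line 1: ['so', 'clean'] (min_width=8, slack=4)
Line 2: ['light', 'light'] (min_width=11, slack=1)
Line 3: ['were', 'train'] (min_width=10, slack=2)
Line 4: ['snow'] (min_width=4, slack=8)
Line 5: ['umbrella'] (min_width=8, slack=4)
Line 6: ['tomato', 'rain'] (min_width=11, slack=1)
Line 7: ['golden', 'six'] (min_width=10, slack=2)
Line 8: ['everything'] (min_width=10, slack=2)
Line 9: ['gentle'] (min_width=6, slack=6)
Line 10: ['bridge'] (min_width=6, slack=6)
Line 11: ['purple', 'book'] (min_width=11, slack=1)
Line 12: ['big'] (min_width=3, slack=9)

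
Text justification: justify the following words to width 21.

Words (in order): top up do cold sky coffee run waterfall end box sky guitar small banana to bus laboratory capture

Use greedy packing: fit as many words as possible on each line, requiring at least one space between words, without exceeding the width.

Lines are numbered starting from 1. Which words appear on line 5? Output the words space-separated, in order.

Line 1: ['top', 'up', 'do', 'cold', 'sky'] (min_width=18, slack=3)
Line 2: ['coffee', 'run', 'waterfall'] (min_width=20, slack=1)
Line 3: ['end', 'box', 'sky', 'guitar'] (min_width=18, slack=3)
Line 4: ['small', 'banana', 'to', 'bus'] (min_width=19, slack=2)
Line 5: ['laboratory', 'capture'] (min_width=18, slack=3)

Answer: laboratory capture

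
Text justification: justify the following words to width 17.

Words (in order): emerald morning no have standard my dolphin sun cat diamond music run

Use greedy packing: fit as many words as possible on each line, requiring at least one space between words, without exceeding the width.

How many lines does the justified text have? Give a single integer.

Answer: 5

Derivation:
Line 1: ['emerald', 'morning'] (min_width=15, slack=2)
Line 2: ['no', 'have', 'standard'] (min_width=16, slack=1)
Line 3: ['my', 'dolphin', 'sun'] (min_width=14, slack=3)
Line 4: ['cat', 'diamond', 'music'] (min_width=17, slack=0)
Line 5: ['run'] (min_width=3, slack=14)
Total lines: 5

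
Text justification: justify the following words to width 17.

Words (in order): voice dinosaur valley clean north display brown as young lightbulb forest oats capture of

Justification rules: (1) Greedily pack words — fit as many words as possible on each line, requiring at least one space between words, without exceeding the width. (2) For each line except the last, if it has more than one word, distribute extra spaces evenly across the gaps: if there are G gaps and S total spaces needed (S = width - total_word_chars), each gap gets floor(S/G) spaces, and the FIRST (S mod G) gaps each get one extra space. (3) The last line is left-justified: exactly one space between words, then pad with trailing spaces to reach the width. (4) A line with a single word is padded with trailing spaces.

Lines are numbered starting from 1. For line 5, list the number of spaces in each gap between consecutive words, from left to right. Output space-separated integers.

Line 1: ['voice', 'dinosaur'] (min_width=14, slack=3)
Line 2: ['valley', 'clean'] (min_width=12, slack=5)
Line 3: ['north', 'display'] (min_width=13, slack=4)
Line 4: ['brown', 'as', 'young'] (min_width=14, slack=3)
Line 5: ['lightbulb', 'forest'] (min_width=16, slack=1)
Line 6: ['oats', 'capture', 'of'] (min_width=15, slack=2)

Answer: 2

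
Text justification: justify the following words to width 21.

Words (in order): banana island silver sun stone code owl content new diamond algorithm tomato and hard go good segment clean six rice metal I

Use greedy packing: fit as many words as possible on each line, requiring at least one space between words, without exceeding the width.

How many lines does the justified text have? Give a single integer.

Answer: 7

Derivation:
Line 1: ['banana', 'island', 'silver'] (min_width=20, slack=1)
Line 2: ['sun', 'stone', 'code', 'owl'] (min_width=18, slack=3)
Line 3: ['content', 'new', 'diamond'] (min_width=19, slack=2)
Line 4: ['algorithm', 'tomato', 'and'] (min_width=20, slack=1)
Line 5: ['hard', 'go', 'good', 'segment'] (min_width=20, slack=1)
Line 6: ['clean', 'six', 'rice', 'metal'] (min_width=20, slack=1)
Line 7: ['I'] (min_width=1, slack=20)
Total lines: 7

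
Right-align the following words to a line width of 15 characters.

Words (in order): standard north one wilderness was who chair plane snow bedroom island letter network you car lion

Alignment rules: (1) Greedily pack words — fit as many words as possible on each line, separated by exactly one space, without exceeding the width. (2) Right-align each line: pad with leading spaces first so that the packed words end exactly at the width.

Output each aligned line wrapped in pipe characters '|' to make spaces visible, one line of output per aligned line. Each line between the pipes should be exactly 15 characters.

Answer: | standard north|
| one wilderness|
|  was who chair|
|     plane snow|
| bedroom island|
| letter network|
|   you car lion|

Derivation:
Line 1: ['standard', 'north'] (min_width=14, slack=1)
Line 2: ['one', 'wilderness'] (min_width=14, slack=1)
Line 3: ['was', 'who', 'chair'] (min_width=13, slack=2)
Line 4: ['plane', 'snow'] (min_width=10, slack=5)
Line 5: ['bedroom', 'island'] (min_width=14, slack=1)
Line 6: ['letter', 'network'] (min_width=14, slack=1)
Line 7: ['you', 'car', 'lion'] (min_width=12, slack=3)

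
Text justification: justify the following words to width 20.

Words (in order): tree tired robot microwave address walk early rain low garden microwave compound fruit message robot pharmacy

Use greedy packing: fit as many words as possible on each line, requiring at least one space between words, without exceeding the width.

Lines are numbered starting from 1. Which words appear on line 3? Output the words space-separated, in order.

Line 1: ['tree', 'tired', 'robot'] (min_width=16, slack=4)
Line 2: ['microwave', 'address'] (min_width=17, slack=3)
Line 3: ['walk', 'early', 'rain', 'low'] (min_width=19, slack=1)
Line 4: ['garden', 'microwave'] (min_width=16, slack=4)
Line 5: ['compound', 'fruit'] (min_width=14, slack=6)
Line 6: ['message', 'robot'] (min_width=13, slack=7)
Line 7: ['pharmacy'] (min_width=8, slack=12)

Answer: walk early rain low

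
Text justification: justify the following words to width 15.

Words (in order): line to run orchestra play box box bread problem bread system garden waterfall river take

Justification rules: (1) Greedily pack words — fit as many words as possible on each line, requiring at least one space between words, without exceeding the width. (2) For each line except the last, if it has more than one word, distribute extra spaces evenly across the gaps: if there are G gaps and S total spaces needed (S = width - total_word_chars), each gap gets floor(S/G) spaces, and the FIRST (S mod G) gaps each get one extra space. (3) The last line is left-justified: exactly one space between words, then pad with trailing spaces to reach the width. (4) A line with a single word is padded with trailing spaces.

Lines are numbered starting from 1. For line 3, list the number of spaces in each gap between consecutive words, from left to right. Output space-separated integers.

Line 1: ['line', 'to', 'run'] (min_width=11, slack=4)
Line 2: ['orchestra', 'play'] (min_width=14, slack=1)
Line 3: ['box', 'box', 'bread'] (min_width=13, slack=2)
Line 4: ['problem', 'bread'] (min_width=13, slack=2)
Line 5: ['system', 'garden'] (min_width=13, slack=2)
Line 6: ['waterfall', 'river'] (min_width=15, slack=0)
Line 7: ['take'] (min_width=4, slack=11)

Answer: 2 2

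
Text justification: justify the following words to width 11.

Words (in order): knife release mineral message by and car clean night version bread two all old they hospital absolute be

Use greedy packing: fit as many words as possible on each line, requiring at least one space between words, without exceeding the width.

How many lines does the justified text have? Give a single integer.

Answer: 12

Derivation:
Line 1: ['knife'] (min_width=5, slack=6)
Line 2: ['release'] (min_width=7, slack=4)
Line 3: ['mineral'] (min_width=7, slack=4)
Line 4: ['message', 'by'] (min_width=10, slack=1)
Line 5: ['and', 'car'] (min_width=7, slack=4)
Line 6: ['clean', 'night'] (min_width=11, slack=0)
Line 7: ['version'] (min_width=7, slack=4)
Line 8: ['bread', 'two'] (min_width=9, slack=2)
Line 9: ['all', 'old'] (min_width=7, slack=4)
Line 10: ['they'] (min_width=4, slack=7)
Line 11: ['hospital'] (min_width=8, slack=3)
Line 12: ['absolute', 'be'] (min_width=11, slack=0)
Total lines: 12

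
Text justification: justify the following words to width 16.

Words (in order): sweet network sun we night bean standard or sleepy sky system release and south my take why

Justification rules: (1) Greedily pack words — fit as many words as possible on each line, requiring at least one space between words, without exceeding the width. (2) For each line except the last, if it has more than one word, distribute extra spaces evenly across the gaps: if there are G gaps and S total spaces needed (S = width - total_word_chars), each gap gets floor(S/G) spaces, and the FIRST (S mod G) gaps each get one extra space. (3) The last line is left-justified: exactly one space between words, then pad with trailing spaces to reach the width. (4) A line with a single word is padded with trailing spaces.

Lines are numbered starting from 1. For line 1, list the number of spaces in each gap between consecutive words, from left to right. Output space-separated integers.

Line 1: ['sweet', 'network'] (min_width=13, slack=3)
Line 2: ['sun', 'we', 'night'] (min_width=12, slack=4)
Line 3: ['bean', 'standard', 'or'] (min_width=16, slack=0)
Line 4: ['sleepy', 'sky'] (min_width=10, slack=6)
Line 5: ['system', 'release'] (min_width=14, slack=2)
Line 6: ['and', 'south', 'my'] (min_width=12, slack=4)
Line 7: ['take', 'why'] (min_width=8, slack=8)

Answer: 4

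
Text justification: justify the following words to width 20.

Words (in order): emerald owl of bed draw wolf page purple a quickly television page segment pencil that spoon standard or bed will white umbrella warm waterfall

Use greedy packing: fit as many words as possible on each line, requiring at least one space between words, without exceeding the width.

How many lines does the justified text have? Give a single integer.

Line 1: ['emerald', 'owl', 'of', 'bed'] (min_width=18, slack=2)
Line 2: ['draw', 'wolf', 'page'] (min_width=14, slack=6)
Line 3: ['purple', 'a', 'quickly'] (min_width=16, slack=4)
Line 4: ['television', 'page'] (min_width=15, slack=5)
Line 5: ['segment', 'pencil', 'that'] (min_width=19, slack=1)
Line 6: ['spoon', 'standard', 'or'] (min_width=17, slack=3)
Line 7: ['bed', 'will', 'white'] (min_width=14, slack=6)
Line 8: ['umbrella', 'warm'] (min_width=13, slack=7)
Line 9: ['waterfall'] (min_width=9, slack=11)
Total lines: 9

Answer: 9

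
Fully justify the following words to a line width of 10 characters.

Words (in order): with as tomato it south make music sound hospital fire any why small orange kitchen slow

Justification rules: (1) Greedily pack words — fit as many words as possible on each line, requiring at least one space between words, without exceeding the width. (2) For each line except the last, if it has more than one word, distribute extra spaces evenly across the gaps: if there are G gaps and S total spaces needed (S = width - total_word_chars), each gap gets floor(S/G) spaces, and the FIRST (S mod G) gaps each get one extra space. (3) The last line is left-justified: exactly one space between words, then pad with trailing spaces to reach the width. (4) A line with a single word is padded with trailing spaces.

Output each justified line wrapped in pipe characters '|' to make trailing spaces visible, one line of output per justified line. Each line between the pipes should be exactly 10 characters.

Answer: |with    as|
|tomato  it|
|south make|
|music     |
|sound     |
|hospital  |
|fire   any|
|why  small|
|orange    |
|kitchen   |
|slow      |

Derivation:
Line 1: ['with', 'as'] (min_width=7, slack=3)
Line 2: ['tomato', 'it'] (min_width=9, slack=1)
Line 3: ['south', 'make'] (min_width=10, slack=0)
Line 4: ['music'] (min_width=5, slack=5)
Line 5: ['sound'] (min_width=5, slack=5)
Line 6: ['hospital'] (min_width=8, slack=2)
Line 7: ['fire', 'any'] (min_width=8, slack=2)
Line 8: ['why', 'small'] (min_width=9, slack=1)
Line 9: ['orange'] (min_width=6, slack=4)
Line 10: ['kitchen'] (min_width=7, slack=3)
Line 11: ['slow'] (min_width=4, slack=6)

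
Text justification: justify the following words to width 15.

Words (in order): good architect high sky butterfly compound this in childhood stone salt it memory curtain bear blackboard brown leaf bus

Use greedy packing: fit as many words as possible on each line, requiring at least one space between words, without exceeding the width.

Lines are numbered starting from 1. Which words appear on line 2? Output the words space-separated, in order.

Line 1: ['good', 'architect'] (min_width=14, slack=1)
Line 2: ['high', 'sky'] (min_width=8, slack=7)
Line 3: ['butterfly'] (min_width=9, slack=6)
Line 4: ['compound', 'this'] (min_width=13, slack=2)
Line 5: ['in', 'childhood'] (min_width=12, slack=3)
Line 6: ['stone', 'salt', 'it'] (min_width=13, slack=2)
Line 7: ['memory', 'curtain'] (min_width=14, slack=1)
Line 8: ['bear', 'blackboard'] (min_width=15, slack=0)
Line 9: ['brown', 'leaf', 'bus'] (min_width=14, slack=1)

Answer: high sky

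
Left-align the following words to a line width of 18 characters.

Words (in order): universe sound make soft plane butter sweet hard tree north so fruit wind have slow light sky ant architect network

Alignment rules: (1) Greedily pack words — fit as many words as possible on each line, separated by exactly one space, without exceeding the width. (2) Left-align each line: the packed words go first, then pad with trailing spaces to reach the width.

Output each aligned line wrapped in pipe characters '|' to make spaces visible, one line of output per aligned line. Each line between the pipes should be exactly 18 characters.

Answer: |universe sound    |
|make soft plane   |
|butter sweet hard |
|tree north so     |
|fruit wind have   |
|slow light sky ant|
|architect network |

Derivation:
Line 1: ['universe', 'sound'] (min_width=14, slack=4)
Line 2: ['make', 'soft', 'plane'] (min_width=15, slack=3)
Line 3: ['butter', 'sweet', 'hard'] (min_width=17, slack=1)
Line 4: ['tree', 'north', 'so'] (min_width=13, slack=5)
Line 5: ['fruit', 'wind', 'have'] (min_width=15, slack=3)
Line 6: ['slow', 'light', 'sky', 'ant'] (min_width=18, slack=0)
Line 7: ['architect', 'network'] (min_width=17, slack=1)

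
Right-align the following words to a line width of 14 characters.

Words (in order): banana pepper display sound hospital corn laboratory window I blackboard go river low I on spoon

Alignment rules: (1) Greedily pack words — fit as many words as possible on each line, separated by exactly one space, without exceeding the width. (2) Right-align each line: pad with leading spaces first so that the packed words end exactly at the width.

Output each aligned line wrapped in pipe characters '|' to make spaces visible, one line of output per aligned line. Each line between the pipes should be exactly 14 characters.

Line 1: ['banana', 'pepper'] (min_width=13, slack=1)
Line 2: ['display', 'sound'] (min_width=13, slack=1)
Line 3: ['hospital', 'corn'] (min_width=13, slack=1)
Line 4: ['laboratory'] (min_width=10, slack=4)
Line 5: ['window', 'I'] (min_width=8, slack=6)
Line 6: ['blackboard', 'go'] (min_width=13, slack=1)
Line 7: ['river', 'low', 'I', 'on'] (min_width=14, slack=0)
Line 8: ['spoon'] (min_width=5, slack=9)

Answer: | banana pepper|
| display sound|
| hospital corn|
|    laboratory|
|      window I|
| blackboard go|
|river low I on|
|         spoon|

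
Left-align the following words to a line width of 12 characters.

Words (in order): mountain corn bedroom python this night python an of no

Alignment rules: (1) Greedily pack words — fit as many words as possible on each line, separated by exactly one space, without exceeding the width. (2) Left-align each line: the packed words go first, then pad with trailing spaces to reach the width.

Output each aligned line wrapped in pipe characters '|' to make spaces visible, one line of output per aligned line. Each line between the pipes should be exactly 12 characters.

Answer: |mountain    |
|corn bedroom|
|python this |
|night python|
|an of no    |

Derivation:
Line 1: ['mountain'] (min_width=8, slack=4)
Line 2: ['corn', 'bedroom'] (min_width=12, slack=0)
Line 3: ['python', 'this'] (min_width=11, slack=1)
Line 4: ['night', 'python'] (min_width=12, slack=0)
Line 5: ['an', 'of', 'no'] (min_width=8, slack=4)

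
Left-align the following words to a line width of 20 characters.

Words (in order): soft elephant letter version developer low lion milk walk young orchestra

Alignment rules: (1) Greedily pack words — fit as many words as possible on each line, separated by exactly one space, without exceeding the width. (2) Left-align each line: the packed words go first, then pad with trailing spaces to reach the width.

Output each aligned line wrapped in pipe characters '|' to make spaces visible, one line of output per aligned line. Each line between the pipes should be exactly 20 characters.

Line 1: ['soft', 'elephant', 'letter'] (min_width=20, slack=0)
Line 2: ['version', 'developer'] (min_width=17, slack=3)
Line 3: ['low', 'lion', 'milk', 'walk'] (min_width=18, slack=2)
Line 4: ['young', 'orchestra'] (min_width=15, slack=5)

Answer: |soft elephant letter|
|version developer   |
|low lion milk walk  |
|young orchestra     |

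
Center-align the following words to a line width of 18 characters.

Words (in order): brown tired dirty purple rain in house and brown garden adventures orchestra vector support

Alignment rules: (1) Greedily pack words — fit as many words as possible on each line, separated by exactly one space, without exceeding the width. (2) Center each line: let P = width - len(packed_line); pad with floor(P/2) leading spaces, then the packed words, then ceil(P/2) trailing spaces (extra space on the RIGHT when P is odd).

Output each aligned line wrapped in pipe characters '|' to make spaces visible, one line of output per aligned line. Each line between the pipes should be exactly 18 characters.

Line 1: ['brown', 'tired', 'dirty'] (min_width=17, slack=1)
Line 2: ['purple', 'rain', 'in'] (min_width=14, slack=4)
Line 3: ['house', 'and', 'brown'] (min_width=15, slack=3)
Line 4: ['garden', 'adventures'] (min_width=17, slack=1)
Line 5: ['orchestra', 'vector'] (min_width=16, slack=2)
Line 6: ['support'] (min_width=7, slack=11)

Answer: |brown tired dirty |
|  purple rain in  |
| house and brown  |
|garden adventures |
| orchestra vector |
|     support      |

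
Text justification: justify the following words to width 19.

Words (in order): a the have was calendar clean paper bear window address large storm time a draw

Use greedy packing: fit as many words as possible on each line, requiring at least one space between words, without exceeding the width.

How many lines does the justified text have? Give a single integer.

Answer: 5

Derivation:
Line 1: ['a', 'the', 'have', 'was'] (min_width=14, slack=5)
Line 2: ['calendar', 'clean'] (min_width=14, slack=5)
Line 3: ['paper', 'bear', 'window'] (min_width=17, slack=2)
Line 4: ['address', 'large', 'storm'] (min_width=19, slack=0)
Line 5: ['time', 'a', 'draw'] (min_width=11, slack=8)
Total lines: 5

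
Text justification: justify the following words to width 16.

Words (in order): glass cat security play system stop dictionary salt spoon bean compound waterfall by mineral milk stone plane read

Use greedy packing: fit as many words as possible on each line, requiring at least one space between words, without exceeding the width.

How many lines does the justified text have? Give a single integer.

Line 1: ['glass', 'cat'] (min_width=9, slack=7)
Line 2: ['security', 'play'] (min_width=13, slack=3)
Line 3: ['system', 'stop'] (min_width=11, slack=5)
Line 4: ['dictionary', 'salt'] (min_width=15, slack=1)
Line 5: ['spoon', 'bean'] (min_width=10, slack=6)
Line 6: ['compound'] (min_width=8, slack=8)
Line 7: ['waterfall', 'by'] (min_width=12, slack=4)
Line 8: ['mineral', 'milk'] (min_width=12, slack=4)
Line 9: ['stone', 'plane', 'read'] (min_width=16, slack=0)
Total lines: 9

Answer: 9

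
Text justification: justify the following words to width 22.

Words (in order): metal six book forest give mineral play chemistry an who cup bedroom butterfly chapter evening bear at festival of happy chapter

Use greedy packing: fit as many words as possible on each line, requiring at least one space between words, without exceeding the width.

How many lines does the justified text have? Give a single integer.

Answer: 7

Derivation:
Line 1: ['metal', 'six', 'book', 'forest'] (min_width=21, slack=1)
Line 2: ['give', 'mineral', 'play'] (min_width=17, slack=5)
Line 3: ['chemistry', 'an', 'who', 'cup'] (min_width=20, slack=2)
Line 4: ['bedroom', 'butterfly'] (min_width=17, slack=5)
Line 5: ['chapter', 'evening', 'bear'] (min_width=20, slack=2)
Line 6: ['at', 'festival', 'of', 'happy'] (min_width=20, slack=2)
Line 7: ['chapter'] (min_width=7, slack=15)
Total lines: 7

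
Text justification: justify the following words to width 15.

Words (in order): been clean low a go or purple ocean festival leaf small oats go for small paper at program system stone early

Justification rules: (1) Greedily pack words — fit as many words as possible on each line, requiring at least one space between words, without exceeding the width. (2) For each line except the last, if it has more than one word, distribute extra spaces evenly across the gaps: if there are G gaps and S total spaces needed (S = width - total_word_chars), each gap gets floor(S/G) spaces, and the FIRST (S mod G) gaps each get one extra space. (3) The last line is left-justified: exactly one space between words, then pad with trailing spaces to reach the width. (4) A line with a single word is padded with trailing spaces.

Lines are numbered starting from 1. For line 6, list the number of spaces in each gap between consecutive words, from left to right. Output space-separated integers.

Answer: 8

Derivation:
Line 1: ['been', 'clean', 'low'] (min_width=14, slack=1)
Line 2: ['a', 'go', 'or', 'purple'] (min_width=14, slack=1)
Line 3: ['ocean', 'festival'] (min_width=14, slack=1)
Line 4: ['leaf', 'small', 'oats'] (min_width=15, slack=0)
Line 5: ['go', 'for', 'small'] (min_width=12, slack=3)
Line 6: ['paper', 'at'] (min_width=8, slack=7)
Line 7: ['program', 'system'] (min_width=14, slack=1)
Line 8: ['stone', 'early'] (min_width=11, slack=4)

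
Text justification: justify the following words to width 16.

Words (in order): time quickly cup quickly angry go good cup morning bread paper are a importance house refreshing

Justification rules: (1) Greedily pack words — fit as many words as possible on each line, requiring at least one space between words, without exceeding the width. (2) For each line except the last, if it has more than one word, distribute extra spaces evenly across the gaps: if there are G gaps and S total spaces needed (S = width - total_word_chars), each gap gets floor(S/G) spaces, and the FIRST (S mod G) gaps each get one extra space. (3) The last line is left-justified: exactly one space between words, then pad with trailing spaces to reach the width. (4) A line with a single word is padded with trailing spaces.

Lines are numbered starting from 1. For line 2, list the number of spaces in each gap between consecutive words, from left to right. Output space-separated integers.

Answer: 1 1

Derivation:
Line 1: ['time', 'quickly', 'cup'] (min_width=16, slack=0)
Line 2: ['quickly', 'angry', 'go'] (min_width=16, slack=0)
Line 3: ['good', 'cup', 'morning'] (min_width=16, slack=0)
Line 4: ['bread', 'paper', 'are'] (min_width=15, slack=1)
Line 5: ['a', 'importance'] (min_width=12, slack=4)
Line 6: ['house', 'refreshing'] (min_width=16, slack=0)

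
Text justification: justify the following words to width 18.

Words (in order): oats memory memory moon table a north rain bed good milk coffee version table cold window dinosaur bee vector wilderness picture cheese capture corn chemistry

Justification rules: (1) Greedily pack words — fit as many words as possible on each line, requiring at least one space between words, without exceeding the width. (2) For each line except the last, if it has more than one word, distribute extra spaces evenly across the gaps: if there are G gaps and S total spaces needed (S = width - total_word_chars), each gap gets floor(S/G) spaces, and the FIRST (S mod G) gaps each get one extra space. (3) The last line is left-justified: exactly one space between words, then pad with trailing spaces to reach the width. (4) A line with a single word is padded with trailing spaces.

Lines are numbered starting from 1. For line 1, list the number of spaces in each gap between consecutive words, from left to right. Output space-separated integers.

Line 1: ['oats', 'memory', 'memory'] (min_width=18, slack=0)
Line 2: ['moon', 'table', 'a', 'north'] (min_width=18, slack=0)
Line 3: ['rain', 'bed', 'good', 'milk'] (min_width=18, slack=0)
Line 4: ['coffee', 'version'] (min_width=14, slack=4)
Line 5: ['table', 'cold', 'window'] (min_width=17, slack=1)
Line 6: ['dinosaur', 'bee'] (min_width=12, slack=6)
Line 7: ['vector', 'wilderness'] (min_width=17, slack=1)
Line 8: ['picture', 'cheese'] (min_width=14, slack=4)
Line 9: ['capture', 'corn'] (min_width=12, slack=6)
Line 10: ['chemistry'] (min_width=9, slack=9)

Answer: 1 1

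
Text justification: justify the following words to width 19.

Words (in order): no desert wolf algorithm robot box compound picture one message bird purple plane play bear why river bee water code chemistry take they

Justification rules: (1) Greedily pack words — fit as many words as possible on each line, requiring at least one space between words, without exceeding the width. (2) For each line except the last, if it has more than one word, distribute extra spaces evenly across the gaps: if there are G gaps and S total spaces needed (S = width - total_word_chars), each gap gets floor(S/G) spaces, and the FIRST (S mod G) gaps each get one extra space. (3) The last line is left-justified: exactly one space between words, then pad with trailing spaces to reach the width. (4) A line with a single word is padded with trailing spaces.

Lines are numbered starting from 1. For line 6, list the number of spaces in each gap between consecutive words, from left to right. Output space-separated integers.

Line 1: ['no', 'desert', 'wolf'] (min_width=14, slack=5)
Line 2: ['algorithm', 'robot', 'box'] (min_width=19, slack=0)
Line 3: ['compound', 'picture'] (min_width=16, slack=3)
Line 4: ['one', 'message', 'bird'] (min_width=16, slack=3)
Line 5: ['purple', 'plane', 'play'] (min_width=17, slack=2)
Line 6: ['bear', 'why', 'river', 'bee'] (min_width=18, slack=1)
Line 7: ['water', 'code'] (min_width=10, slack=9)
Line 8: ['chemistry', 'take', 'they'] (min_width=19, slack=0)

Answer: 2 1 1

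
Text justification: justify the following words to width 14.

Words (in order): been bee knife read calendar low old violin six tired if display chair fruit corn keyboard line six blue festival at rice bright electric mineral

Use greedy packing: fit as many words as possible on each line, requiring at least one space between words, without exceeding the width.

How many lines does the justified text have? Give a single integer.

Answer: 12

Derivation:
Line 1: ['been', 'bee', 'knife'] (min_width=14, slack=0)
Line 2: ['read', 'calendar'] (min_width=13, slack=1)
Line 3: ['low', 'old', 'violin'] (min_width=14, slack=0)
Line 4: ['six', 'tired', 'if'] (min_width=12, slack=2)
Line 5: ['display', 'chair'] (min_width=13, slack=1)
Line 6: ['fruit', 'corn'] (min_width=10, slack=4)
Line 7: ['keyboard', 'line'] (min_width=13, slack=1)
Line 8: ['six', 'blue'] (min_width=8, slack=6)
Line 9: ['festival', 'at'] (min_width=11, slack=3)
Line 10: ['rice', 'bright'] (min_width=11, slack=3)
Line 11: ['electric'] (min_width=8, slack=6)
Line 12: ['mineral'] (min_width=7, slack=7)
Total lines: 12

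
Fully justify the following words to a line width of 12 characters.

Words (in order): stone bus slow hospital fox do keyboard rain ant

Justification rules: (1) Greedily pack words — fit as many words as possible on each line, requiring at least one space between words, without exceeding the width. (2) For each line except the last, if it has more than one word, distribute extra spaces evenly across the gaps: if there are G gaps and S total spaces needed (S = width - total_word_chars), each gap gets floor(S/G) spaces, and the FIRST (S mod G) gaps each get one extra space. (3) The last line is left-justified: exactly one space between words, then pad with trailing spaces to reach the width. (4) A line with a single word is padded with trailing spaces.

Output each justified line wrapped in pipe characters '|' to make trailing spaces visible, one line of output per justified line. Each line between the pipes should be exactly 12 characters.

Answer: |stone    bus|
|slow        |
|hospital fox|
|do  keyboard|
|rain ant    |

Derivation:
Line 1: ['stone', 'bus'] (min_width=9, slack=3)
Line 2: ['slow'] (min_width=4, slack=8)
Line 3: ['hospital', 'fox'] (min_width=12, slack=0)
Line 4: ['do', 'keyboard'] (min_width=11, slack=1)
Line 5: ['rain', 'ant'] (min_width=8, slack=4)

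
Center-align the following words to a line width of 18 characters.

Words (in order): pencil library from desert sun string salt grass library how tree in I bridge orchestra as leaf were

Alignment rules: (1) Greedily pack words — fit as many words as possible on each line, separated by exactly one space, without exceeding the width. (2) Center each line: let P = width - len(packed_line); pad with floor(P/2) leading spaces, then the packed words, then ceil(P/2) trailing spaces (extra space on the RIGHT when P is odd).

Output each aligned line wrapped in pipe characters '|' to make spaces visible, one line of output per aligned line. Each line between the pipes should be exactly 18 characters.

Answer: |  pencil library  |
| from desert sun  |
|string salt grass |
| library how tree |
|   in I bridge    |
|orchestra as leaf |
|       were       |

Derivation:
Line 1: ['pencil', 'library'] (min_width=14, slack=4)
Line 2: ['from', 'desert', 'sun'] (min_width=15, slack=3)
Line 3: ['string', 'salt', 'grass'] (min_width=17, slack=1)
Line 4: ['library', 'how', 'tree'] (min_width=16, slack=2)
Line 5: ['in', 'I', 'bridge'] (min_width=11, slack=7)
Line 6: ['orchestra', 'as', 'leaf'] (min_width=17, slack=1)
Line 7: ['were'] (min_width=4, slack=14)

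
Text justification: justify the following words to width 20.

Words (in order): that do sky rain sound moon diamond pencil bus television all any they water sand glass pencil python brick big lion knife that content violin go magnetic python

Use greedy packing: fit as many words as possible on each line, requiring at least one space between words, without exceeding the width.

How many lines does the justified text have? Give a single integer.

Answer: 9

Derivation:
Line 1: ['that', 'do', 'sky', 'rain'] (min_width=16, slack=4)
Line 2: ['sound', 'moon', 'diamond'] (min_width=18, slack=2)
Line 3: ['pencil', 'bus'] (min_width=10, slack=10)
Line 4: ['television', 'all', 'any'] (min_width=18, slack=2)
Line 5: ['they', 'water', 'sand'] (min_width=15, slack=5)
Line 6: ['glass', 'pencil', 'python'] (min_width=19, slack=1)
Line 7: ['brick', 'big', 'lion', 'knife'] (min_width=20, slack=0)
Line 8: ['that', 'content', 'violin'] (min_width=19, slack=1)
Line 9: ['go', 'magnetic', 'python'] (min_width=18, slack=2)
Total lines: 9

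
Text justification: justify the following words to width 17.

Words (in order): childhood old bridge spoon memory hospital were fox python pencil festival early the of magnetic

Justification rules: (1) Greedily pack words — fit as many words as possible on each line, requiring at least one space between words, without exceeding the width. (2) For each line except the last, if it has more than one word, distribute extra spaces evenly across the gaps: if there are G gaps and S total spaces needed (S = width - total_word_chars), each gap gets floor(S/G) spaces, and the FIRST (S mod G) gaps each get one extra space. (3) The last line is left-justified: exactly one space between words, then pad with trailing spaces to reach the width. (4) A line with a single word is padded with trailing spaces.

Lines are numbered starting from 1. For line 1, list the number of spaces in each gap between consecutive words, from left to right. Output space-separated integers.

Answer: 5

Derivation:
Line 1: ['childhood', 'old'] (min_width=13, slack=4)
Line 2: ['bridge', 'spoon'] (min_width=12, slack=5)
Line 3: ['memory', 'hospital'] (min_width=15, slack=2)
Line 4: ['were', 'fox', 'python'] (min_width=15, slack=2)
Line 5: ['pencil', 'festival'] (min_width=15, slack=2)
Line 6: ['early', 'the', 'of'] (min_width=12, slack=5)
Line 7: ['magnetic'] (min_width=8, slack=9)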